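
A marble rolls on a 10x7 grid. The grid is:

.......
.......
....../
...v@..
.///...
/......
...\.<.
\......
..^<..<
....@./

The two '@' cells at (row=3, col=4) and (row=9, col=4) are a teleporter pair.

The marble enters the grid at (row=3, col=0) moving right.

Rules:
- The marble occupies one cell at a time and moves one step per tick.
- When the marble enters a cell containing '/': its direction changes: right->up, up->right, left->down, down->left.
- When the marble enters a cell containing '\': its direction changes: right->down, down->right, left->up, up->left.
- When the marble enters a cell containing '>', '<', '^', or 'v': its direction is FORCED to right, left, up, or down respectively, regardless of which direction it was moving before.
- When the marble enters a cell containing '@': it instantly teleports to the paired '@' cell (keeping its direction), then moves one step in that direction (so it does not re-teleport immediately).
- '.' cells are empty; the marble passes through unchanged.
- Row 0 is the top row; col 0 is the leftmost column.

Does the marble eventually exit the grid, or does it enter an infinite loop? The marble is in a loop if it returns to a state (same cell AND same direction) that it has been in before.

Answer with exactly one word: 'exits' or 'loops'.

Step 1: enter (3,0), '.' pass, move right to (3,1)
Step 2: enter (3,1), '.' pass, move right to (3,2)
Step 3: enter (3,2), '.' pass, move right to (3,3)
Step 4: enter (3,3), 'v' forces right->down, move down to (4,3)
Step 5: enter (4,3), '/' deflects down->left, move left to (4,2)
Step 6: enter (4,2), '/' deflects left->down, move down to (5,2)
Step 7: enter (5,2), '.' pass, move down to (6,2)
Step 8: enter (6,2), '.' pass, move down to (7,2)
Step 9: enter (7,2), '.' pass, move down to (8,2)
Step 10: enter (8,2), '^' forces down->up, move up to (7,2)
Step 11: enter (7,2), '.' pass, move up to (6,2)
Step 12: enter (6,2), '.' pass, move up to (5,2)
Step 13: enter (5,2), '.' pass, move up to (4,2)
Step 14: enter (4,2), '/' deflects up->right, move right to (4,3)
Step 15: enter (4,3), '/' deflects right->up, move up to (3,3)
Step 16: enter (3,3), 'v' forces up->down, move down to (4,3)
Step 17: at (4,3) dir=down — LOOP DETECTED (seen before)

Answer: loops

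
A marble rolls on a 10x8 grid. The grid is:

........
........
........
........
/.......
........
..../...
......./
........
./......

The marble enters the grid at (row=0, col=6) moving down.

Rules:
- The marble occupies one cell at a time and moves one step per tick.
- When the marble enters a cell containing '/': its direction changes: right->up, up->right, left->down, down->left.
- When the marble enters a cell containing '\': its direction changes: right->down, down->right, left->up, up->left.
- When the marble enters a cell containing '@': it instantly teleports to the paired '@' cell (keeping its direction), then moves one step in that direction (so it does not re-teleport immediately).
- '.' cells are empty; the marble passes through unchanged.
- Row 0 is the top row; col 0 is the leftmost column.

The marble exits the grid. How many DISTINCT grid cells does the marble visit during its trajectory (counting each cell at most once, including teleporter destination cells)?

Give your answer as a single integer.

Step 1: enter (0,6), '.' pass, move down to (1,6)
Step 2: enter (1,6), '.' pass, move down to (2,6)
Step 3: enter (2,6), '.' pass, move down to (3,6)
Step 4: enter (3,6), '.' pass, move down to (4,6)
Step 5: enter (4,6), '.' pass, move down to (5,6)
Step 6: enter (5,6), '.' pass, move down to (6,6)
Step 7: enter (6,6), '.' pass, move down to (7,6)
Step 8: enter (7,6), '.' pass, move down to (8,6)
Step 9: enter (8,6), '.' pass, move down to (9,6)
Step 10: enter (9,6), '.' pass, move down to (10,6)
Step 11: at (10,6) — EXIT via bottom edge, pos 6
Distinct cells visited: 10 (path length 10)

Answer: 10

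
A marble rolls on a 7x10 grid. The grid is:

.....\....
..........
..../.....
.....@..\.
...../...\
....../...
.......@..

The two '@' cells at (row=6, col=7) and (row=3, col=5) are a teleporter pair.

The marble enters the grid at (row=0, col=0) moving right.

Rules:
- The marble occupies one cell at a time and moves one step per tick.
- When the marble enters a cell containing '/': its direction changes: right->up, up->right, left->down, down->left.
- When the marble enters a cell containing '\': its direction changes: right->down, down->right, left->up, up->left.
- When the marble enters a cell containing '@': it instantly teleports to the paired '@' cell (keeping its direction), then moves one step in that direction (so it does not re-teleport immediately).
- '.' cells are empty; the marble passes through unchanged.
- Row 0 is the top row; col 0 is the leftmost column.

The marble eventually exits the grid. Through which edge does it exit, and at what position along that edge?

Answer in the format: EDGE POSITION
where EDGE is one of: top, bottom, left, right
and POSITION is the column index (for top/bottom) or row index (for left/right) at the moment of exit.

Answer: bottom 7

Derivation:
Step 1: enter (0,0), '.' pass, move right to (0,1)
Step 2: enter (0,1), '.' pass, move right to (0,2)
Step 3: enter (0,2), '.' pass, move right to (0,3)
Step 4: enter (0,3), '.' pass, move right to (0,4)
Step 5: enter (0,4), '.' pass, move right to (0,5)
Step 6: enter (0,5), '\' deflects right->down, move down to (1,5)
Step 7: enter (1,5), '.' pass, move down to (2,5)
Step 8: enter (2,5), '.' pass, move down to (3,5)
Step 9: enter (3,5), '@' teleport (3,5)->(6,7), also enter (6,7), move down to (7,7)
Step 10: at (7,7) — EXIT via bottom edge, pos 7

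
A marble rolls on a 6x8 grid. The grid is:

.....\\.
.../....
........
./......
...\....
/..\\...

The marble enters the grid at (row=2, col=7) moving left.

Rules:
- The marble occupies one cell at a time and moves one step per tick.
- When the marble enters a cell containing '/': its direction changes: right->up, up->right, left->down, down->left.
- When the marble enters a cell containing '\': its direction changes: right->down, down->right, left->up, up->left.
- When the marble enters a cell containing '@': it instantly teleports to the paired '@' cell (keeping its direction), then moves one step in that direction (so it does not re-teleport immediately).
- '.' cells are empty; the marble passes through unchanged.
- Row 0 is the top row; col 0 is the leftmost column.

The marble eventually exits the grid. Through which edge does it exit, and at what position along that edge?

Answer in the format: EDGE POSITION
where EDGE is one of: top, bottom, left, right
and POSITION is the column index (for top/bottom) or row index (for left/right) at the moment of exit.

Step 1: enter (2,7), '.' pass, move left to (2,6)
Step 2: enter (2,6), '.' pass, move left to (2,5)
Step 3: enter (2,5), '.' pass, move left to (2,4)
Step 4: enter (2,4), '.' pass, move left to (2,3)
Step 5: enter (2,3), '.' pass, move left to (2,2)
Step 6: enter (2,2), '.' pass, move left to (2,1)
Step 7: enter (2,1), '.' pass, move left to (2,0)
Step 8: enter (2,0), '.' pass, move left to (2,-1)
Step 9: at (2,-1) — EXIT via left edge, pos 2

Answer: left 2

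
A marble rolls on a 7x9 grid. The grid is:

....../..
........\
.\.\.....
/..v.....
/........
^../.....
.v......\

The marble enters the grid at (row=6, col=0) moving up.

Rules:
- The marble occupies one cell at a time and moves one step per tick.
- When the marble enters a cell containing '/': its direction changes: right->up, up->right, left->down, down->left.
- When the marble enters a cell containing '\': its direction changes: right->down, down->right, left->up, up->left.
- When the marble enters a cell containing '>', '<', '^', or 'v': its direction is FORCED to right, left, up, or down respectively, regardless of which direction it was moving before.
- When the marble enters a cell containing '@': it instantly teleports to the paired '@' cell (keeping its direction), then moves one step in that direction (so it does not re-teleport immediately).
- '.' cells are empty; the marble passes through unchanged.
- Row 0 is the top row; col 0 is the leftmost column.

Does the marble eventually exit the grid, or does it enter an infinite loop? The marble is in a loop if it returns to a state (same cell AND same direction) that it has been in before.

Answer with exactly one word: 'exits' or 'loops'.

Step 1: enter (6,0), '.' pass, move up to (5,0)
Step 2: enter (5,0), '^' forces up->up, move up to (4,0)
Step 3: enter (4,0), '/' deflects up->right, move right to (4,1)
Step 4: enter (4,1), '.' pass, move right to (4,2)
Step 5: enter (4,2), '.' pass, move right to (4,3)
Step 6: enter (4,3), '.' pass, move right to (4,4)
Step 7: enter (4,4), '.' pass, move right to (4,5)
Step 8: enter (4,5), '.' pass, move right to (4,6)
Step 9: enter (4,6), '.' pass, move right to (4,7)
Step 10: enter (4,7), '.' pass, move right to (4,8)
Step 11: enter (4,8), '.' pass, move right to (4,9)
Step 12: at (4,9) — EXIT via right edge, pos 4

Answer: exits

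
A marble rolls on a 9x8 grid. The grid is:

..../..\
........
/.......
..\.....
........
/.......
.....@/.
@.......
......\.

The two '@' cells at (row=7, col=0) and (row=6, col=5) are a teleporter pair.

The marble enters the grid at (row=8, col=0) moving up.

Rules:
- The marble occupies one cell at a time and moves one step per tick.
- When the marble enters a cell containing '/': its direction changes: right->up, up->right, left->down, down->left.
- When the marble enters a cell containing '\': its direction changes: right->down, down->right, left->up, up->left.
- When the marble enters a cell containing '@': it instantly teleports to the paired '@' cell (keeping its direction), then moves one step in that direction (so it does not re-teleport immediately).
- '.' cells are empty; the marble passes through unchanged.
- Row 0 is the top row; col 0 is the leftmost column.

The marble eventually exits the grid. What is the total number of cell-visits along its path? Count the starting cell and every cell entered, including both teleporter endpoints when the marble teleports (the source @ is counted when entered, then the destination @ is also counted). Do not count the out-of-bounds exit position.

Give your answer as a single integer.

Step 1: enter (8,0), '.' pass, move up to (7,0)
Step 2: enter (7,0), '@' teleport (7,0)->(6,5), also enter (6,5), move up to (5,5)
Step 3: enter (5,5), '.' pass, move up to (4,5)
Step 4: enter (4,5), '.' pass, move up to (3,5)
Step 5: enter (3,5), '.' pass, move up to (2,5)
Step 6: enter (2,5), '.' pass, move up to (1,5)
Step 7: enter (1,5), '.' pass, move up to (0,5)
Step 8: enter (0,5), '.' pass, move up to (-1,5)
Step 9: at (-1,5) — EXIT via top edge, pos 5
Path length (cell visits): 9

Answer: 9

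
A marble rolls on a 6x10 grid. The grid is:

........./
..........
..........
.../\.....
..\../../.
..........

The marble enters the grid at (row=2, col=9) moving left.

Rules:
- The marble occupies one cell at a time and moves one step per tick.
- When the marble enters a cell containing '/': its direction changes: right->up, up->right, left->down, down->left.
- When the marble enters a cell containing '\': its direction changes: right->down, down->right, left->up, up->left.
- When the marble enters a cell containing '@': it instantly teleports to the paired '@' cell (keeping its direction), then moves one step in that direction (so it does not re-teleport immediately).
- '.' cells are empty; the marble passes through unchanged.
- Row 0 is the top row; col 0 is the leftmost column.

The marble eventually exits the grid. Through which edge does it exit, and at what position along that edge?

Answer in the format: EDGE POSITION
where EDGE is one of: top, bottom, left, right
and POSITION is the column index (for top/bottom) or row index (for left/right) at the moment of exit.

Answer: left 2

Derivation:
Step 1: enter (2,9), '.' pass, move left to (2,8)
Step 2: enter (2,8), '.' pass, move left to (2,7)
Step 3: enter (2,7), '.' pass, move left to (2,6)
Step 4: enter (2,6), '.' pass, move left to (2,5)
Step 5: enter (2,5), '.' pass, move left to (2,4)
Step 6: enter (2,4), '.' pass, move left to (2,3)
Step 7: enter (2,3), '.' pass, move left to (2,2)
Step 8: enter (2,2), '.' pass, move left to (2,1)
Step 9: enter (2,1), '.' pass, move left to (2,0)
Step 10: enter (2,0), '.' pass, move left to (2,-1)
Step 11: at (2,-1) — EXIT via left edge, pos 2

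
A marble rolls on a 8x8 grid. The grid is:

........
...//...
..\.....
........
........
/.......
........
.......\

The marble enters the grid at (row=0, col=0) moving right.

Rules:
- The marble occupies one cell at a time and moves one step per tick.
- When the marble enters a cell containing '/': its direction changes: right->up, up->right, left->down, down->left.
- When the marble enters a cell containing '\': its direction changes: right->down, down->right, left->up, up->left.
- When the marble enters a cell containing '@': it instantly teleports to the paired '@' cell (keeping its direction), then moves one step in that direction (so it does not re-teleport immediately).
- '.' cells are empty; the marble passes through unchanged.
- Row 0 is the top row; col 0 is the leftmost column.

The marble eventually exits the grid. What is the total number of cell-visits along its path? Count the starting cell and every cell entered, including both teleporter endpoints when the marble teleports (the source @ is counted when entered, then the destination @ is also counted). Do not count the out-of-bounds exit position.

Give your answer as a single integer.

Step 1: enter (0,0), '.' pass, move right to (0,1)
Step 2: enter (0,1), '.' pass, move right to (0,2)
Step 3: enter (0,2), '.' pass, move right to (0,3)
Step 4: enter (0,3), '.' pass, move right to (0,4)
Step 5: enter (0,4), '.' pass, move right to (0,5)
Step 6: enter (0,5), '.' pass, move right to (0,6)
Step 7: enter (0,6), '.' pass, move right to (0,7)
Step 8: enter (0,7), '.' pass, move right to (0,8)
Step 9: at (0,8) — EXIT via right edge, pos 0
Path length (cell visits): 8

Answer: 8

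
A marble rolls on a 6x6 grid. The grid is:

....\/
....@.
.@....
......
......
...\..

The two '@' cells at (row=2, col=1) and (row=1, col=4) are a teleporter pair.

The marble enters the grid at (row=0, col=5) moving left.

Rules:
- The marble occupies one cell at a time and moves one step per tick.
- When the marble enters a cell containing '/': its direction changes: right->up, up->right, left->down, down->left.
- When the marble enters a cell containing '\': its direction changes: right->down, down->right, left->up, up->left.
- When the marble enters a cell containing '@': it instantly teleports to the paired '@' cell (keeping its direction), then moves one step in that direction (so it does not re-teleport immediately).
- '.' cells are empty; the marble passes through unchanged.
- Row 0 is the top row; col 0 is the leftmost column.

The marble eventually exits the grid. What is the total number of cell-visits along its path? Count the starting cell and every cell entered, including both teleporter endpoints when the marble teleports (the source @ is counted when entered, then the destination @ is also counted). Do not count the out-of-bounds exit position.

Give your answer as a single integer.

Step 1: enter (0,5), '/' deflects left->down, move down to (1,5)
Step 2: enter (1,5), '.' pass, move down to (2,5)
Step 3: enter (2,5), '.' pass, move down to (3,5)
Step 4: enter (3,5), '.' pass, move down to (4,5)
Step 5: enter (4,5), '.' pass, move down to (5,5)
Step 6: enter (5,5), '.' pass, move down to (6,5)
Step 7: at (6,5) — EXIT via bottom edge, pos 5
Path length (cell visits): 6

Answer: 6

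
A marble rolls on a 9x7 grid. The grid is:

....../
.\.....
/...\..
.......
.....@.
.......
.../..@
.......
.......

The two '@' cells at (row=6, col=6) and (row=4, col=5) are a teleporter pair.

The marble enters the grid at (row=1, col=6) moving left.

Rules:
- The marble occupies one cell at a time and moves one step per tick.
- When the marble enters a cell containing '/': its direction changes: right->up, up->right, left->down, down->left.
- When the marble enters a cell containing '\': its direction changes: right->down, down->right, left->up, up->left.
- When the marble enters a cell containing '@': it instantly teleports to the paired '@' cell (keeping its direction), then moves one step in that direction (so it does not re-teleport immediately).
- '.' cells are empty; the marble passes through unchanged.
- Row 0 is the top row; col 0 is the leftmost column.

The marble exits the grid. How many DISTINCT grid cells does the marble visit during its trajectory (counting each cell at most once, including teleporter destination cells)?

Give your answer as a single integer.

Step 1: enter (1,6), '.' pass, move left to (1,5)
Step 2: enter (1,5), '.' pass, move left to (1,4)
Step 3: enter (1,4), '.' pass, move left to (1,3)
Step 4: enter (1,3), '.' pass, move left to (1,2)
Step 5: enter (1,2), '.' pass, move left to (1,1)
Step 6: enter (1,1), '\' deflects left->up, move up to (0,1)
Step 7: enter (0,1), '.' pass, move up to (-1,1)
Step 8: at (-1,1) — EXIT via top edge, pos 1
Distinct cells visited: 7 (path length 7)

Answer: 7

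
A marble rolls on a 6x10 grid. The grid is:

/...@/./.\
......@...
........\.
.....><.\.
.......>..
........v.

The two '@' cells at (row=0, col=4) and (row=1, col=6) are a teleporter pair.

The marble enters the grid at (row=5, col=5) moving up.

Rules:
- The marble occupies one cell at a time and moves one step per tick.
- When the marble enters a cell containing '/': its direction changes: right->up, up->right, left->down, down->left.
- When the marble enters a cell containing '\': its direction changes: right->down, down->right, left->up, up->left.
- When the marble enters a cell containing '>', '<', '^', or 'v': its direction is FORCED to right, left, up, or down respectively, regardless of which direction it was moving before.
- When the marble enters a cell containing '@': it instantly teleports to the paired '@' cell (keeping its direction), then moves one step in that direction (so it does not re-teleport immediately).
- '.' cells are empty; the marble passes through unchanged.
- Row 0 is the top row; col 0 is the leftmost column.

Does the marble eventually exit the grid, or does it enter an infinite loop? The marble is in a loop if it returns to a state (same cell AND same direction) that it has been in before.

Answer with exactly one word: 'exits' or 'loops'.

Answer: loops

Derivation:
Step 1: enter (5,5), '.' pass, move up to (4,5)
Step 2: enter (4,5), '.' pass, move up to (3,5)
Step 3: enter (3,5), '>' forces up->right, move right to (3,6)
Step 4: enter (3,6), '<' forces right->left, move left to (3,5)
Step 5: enter (3,5), '>' forces left->right, move right to (3,6)
Step 6: at (3,6) dir=right — LOOP DETECTED (seen before)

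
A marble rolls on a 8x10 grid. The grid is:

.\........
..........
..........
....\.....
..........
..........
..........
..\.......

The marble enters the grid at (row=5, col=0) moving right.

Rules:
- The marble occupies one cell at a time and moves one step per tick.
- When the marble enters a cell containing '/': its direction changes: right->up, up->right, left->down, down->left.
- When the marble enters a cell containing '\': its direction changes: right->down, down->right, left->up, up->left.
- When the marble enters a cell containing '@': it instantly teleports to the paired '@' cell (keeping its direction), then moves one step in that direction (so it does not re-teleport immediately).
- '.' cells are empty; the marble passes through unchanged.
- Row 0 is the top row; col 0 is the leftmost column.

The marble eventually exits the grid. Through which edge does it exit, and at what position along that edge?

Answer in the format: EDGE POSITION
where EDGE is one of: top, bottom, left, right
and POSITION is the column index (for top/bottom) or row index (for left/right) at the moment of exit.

Step 1: enter (5,0), '.' pass, move right to (5,1)
Step 2: enter (5,1), '.' pass, move right to (5,2)
Step 3: enter (5,2), '.' pass, move right to (5,3)
Step 4: enter (5,3), '.' pass, move right to (5,4)
Step 5: enter (5,4), '.' pass, move right to (5,5)
Step 6: enter (5,5), '.' pass, move right to (5,6)
Step 7: enter (5,6), '.' pass, move right to (5,7)
Step 8: enter (5,7), '.' pass, move right to (5,8)
Step 9: enter (5,8), '.' pass, move right to (5,9)
Step 10: enter (5,9), '.' pass, move right to (5,10)
Step 11: at (5,10) — EXIT via right edge, pos 5

Answer: right 5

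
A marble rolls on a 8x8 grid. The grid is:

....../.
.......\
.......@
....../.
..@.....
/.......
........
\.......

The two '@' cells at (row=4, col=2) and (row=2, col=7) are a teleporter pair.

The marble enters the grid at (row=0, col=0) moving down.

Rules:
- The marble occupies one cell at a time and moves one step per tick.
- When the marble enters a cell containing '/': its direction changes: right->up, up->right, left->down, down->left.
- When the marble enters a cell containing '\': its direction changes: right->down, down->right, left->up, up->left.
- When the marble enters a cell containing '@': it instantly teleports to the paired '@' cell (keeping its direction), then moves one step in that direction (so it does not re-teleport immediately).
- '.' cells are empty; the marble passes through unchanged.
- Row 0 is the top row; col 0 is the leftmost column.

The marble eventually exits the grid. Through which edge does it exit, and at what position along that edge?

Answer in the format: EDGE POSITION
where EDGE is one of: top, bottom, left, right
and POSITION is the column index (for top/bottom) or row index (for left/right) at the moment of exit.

Step 1: enter (0,0), '.' pass, move down to (1,0)
Step 2: enter (1,0), '.' pass, move down to (2,0)
Step 3: enter (2,0), '.' pass, move down to (3,0)
Step 4: enter (3,0), '.' pass, move down to (4,0)
Step 5: enter (4,0), '.' pass, move down to (5,0)
Step 6: enter (5,0), '/' deflects down->left, move left to (5,-1)
Step 7: at (5,-1) — EXIT via left edge, pos 5

Answer: left 5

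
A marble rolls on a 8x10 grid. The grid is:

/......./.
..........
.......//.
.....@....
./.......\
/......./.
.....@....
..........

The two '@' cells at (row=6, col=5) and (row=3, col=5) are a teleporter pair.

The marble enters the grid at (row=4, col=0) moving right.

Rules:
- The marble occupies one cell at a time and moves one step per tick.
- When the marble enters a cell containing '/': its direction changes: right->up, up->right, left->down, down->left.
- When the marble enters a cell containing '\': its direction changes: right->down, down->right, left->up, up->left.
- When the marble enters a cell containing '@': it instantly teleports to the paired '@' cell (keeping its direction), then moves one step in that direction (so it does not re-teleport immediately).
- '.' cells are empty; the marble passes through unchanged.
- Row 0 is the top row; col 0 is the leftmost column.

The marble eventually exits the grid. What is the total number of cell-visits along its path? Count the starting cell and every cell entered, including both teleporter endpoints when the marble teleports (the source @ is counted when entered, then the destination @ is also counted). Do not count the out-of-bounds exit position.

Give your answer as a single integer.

Answer: 6

Derivation:
Step 1: enter (4,0), '.' pass, move right to (4,1)
Step 2: enter (4,1), '/' deflects right->up, move up to (3,1)
Step 3: enter (3,1), '.' pass, move up to (2,1)
Step 4: enter (2,1), '.' pass, move up to (1,1)
Step 5: enter (1,1), '.' pass, move up to (0,1)
Step 6: enter (0,1), '.' pass, move up to (-1,1)
Step 7: at (-1,1) — EXIT via top edge, pos 1
Path length (cell visits): 6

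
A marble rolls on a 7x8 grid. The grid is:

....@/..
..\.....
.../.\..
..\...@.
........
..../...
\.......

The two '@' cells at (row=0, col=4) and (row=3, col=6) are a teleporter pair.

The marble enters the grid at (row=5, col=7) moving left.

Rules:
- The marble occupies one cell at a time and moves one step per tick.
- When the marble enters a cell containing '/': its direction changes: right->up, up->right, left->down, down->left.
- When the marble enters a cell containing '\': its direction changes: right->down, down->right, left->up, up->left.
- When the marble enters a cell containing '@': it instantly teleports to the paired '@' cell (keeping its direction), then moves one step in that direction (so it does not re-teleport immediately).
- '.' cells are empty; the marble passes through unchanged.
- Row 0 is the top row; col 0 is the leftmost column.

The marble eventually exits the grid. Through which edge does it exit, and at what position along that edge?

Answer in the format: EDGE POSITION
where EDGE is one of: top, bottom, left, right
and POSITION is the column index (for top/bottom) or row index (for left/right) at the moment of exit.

Step 1: enter (5,7), '.' pass, move left to (5,6)
Step 2: enter (5,6), '.' pass, move left to (5,5)
Step 3: enter (5,5), '.' pass, move left to (5,4)
Step 4: enter (5,4), '/' deflects left->down, move down to (6,4)
Step 5: enter (6,4), '.' pass, move down to (7,4)
Step 6: at (7,4) — EXIT via bottom edge, pos 4

Answer: bottom 4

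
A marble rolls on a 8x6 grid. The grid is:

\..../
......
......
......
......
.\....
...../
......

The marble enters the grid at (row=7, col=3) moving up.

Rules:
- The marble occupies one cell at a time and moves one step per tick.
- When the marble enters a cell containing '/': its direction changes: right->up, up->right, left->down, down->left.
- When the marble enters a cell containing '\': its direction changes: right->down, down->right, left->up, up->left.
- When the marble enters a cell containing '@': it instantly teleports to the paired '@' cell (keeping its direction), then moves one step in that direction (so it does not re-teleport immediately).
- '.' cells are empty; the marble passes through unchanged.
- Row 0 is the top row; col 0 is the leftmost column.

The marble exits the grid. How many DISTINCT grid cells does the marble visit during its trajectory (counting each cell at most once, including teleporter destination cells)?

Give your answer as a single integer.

Step 1: enter (7,3), '.' pass, move up to (6,3)
Step 2: enter (6,3), '.' pass, move up to (5,3)
Step 3: enter (5,3), '.' pass, move up to (4,3)
Step 4: enter (4,3), '.' pass, move up to (3,3)
Step 5: enter (3,3), '.' pass, move up to (2,3)
Step 6: enter (2,3), '.' pass, move up to (1,3)
Step 7: enter (1,3), '.' pass, move up to (0,3)
Step 8: enter (0,3), '.' pass, move up to (-1,3)
Step 9: at (-1,3) — EXIT via top edge, pos 3
Distinct cells visited: 8 (path length 8)

Answer: 8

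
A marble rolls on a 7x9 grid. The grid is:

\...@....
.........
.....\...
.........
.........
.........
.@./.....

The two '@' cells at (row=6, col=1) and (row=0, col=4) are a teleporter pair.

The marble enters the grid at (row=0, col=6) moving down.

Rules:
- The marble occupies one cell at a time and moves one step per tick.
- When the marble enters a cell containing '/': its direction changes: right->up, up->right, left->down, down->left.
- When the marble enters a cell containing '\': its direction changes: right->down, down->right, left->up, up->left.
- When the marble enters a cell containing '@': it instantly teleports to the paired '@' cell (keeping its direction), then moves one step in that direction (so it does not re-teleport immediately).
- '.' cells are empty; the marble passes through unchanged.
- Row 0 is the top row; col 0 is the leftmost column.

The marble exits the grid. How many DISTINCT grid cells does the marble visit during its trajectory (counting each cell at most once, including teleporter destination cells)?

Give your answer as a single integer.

Step 1: enter (0,6), '.' pass, move down to (1,6)
Step 2: enter (1,6), '.' pass, move down to (2,6)
Step 3: enter (2,6), '.' pass, move down to (3,6)
Step 4: enter (3,6), '.' pass, move down to (4,6)
Step 5: enter (4,6), '.' pass, move down to (5,6)
Step 6: enter (5,6), '.' pass, move down to (6,6)
Step 7: enter (6,6), '.' pass, move down to (7,6)
Step 8: at (7,6) — EXIT via bottom edge, pos 6
Distinct cells visited: 7 (path length 7)

Answer: 7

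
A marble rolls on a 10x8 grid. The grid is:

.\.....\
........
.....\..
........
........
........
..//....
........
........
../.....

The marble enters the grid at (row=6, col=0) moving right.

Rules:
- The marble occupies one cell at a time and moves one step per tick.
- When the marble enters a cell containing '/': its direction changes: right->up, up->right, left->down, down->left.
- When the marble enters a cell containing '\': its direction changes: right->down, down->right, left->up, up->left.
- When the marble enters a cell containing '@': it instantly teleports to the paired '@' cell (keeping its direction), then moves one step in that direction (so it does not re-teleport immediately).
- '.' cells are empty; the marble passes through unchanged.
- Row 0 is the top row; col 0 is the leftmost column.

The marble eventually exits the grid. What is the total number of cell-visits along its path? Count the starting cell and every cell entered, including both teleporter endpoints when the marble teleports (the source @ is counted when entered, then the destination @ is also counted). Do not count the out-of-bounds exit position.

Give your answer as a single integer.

Step 1: enter (6,0), '.' pass, move right to (6,1)
Step 2: enter (6,1), '.' pass, move right to (6,2)
Step 3: enter (6,2), '/' deflects right->up, move up to (5,2)
Step 4: enter (5,2), '.' pass, move up to (4,2)
Step 5: enter (4,2), '.' pass, move up to (3,2)
Step 6: enter (3,2), '.' pass, move up to (2,2)
Step 7: enter (2,2), '.' pass, move up to (1,2)
Step 8: enter (1,2), '.' pass, move up to (0,2)
Step 9: enter (0,2), '.' pass, move up to (-1,2)
Step 10: at (-1,2) — EXIT via top edge, pos 2
Path length (cell visits): 9

Answer: 9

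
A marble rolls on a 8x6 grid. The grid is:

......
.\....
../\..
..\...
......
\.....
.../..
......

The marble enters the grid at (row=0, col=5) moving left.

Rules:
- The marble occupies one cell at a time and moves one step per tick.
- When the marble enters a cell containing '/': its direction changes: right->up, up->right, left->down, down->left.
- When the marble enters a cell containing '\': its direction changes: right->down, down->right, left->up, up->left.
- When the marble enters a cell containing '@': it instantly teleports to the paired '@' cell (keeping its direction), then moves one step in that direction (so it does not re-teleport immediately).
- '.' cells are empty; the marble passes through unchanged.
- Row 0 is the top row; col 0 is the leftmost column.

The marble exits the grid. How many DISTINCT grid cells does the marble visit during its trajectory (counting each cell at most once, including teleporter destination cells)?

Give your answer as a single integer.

Step 1: enter (0,5), '.' pass, move left to (0,4)
Step 2: enter (0,4), '.' pass, move left to (0,3)
Step 3: enter (0,3), '.' pass, move left to (0,2)
Step 4: enter (0,2), '.' pass, move left to (0,1)
Step 5: enter (0,1), '.' pass, move left to (0,0)
Step 6: enter (0,0), '.' pass, move left to (0,-1)
Step 7: at (0,-1) — EXIT via left edge, pos 0
Distinct cells visited: 6 (path length 6)

Answer: 6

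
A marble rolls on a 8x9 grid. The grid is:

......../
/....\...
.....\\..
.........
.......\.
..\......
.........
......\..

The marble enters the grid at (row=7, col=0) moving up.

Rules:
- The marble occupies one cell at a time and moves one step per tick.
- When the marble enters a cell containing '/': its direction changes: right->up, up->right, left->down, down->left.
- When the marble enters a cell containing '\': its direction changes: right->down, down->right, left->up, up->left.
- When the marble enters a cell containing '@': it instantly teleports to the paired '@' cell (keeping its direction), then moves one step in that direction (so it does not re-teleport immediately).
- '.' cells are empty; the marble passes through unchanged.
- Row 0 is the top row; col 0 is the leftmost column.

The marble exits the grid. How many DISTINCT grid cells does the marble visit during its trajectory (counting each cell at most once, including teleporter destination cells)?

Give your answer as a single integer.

Answer: 21

Derivation:
Step 1: enter (7,0), '.' pass, move up to (6,0)
Step 2: enter (6,0), '.' pass, move up to (5,0)
Step 3: enter (5,0), '.' pass, move up to (4,0)
Step 4: enter (4,0), '.' pass, move up to (3,0)
Step 5: enter (3,0), '.' pass, move up to (2,0)
Step 6: enter (2,0), '.' pass, move up to (1,0)
Step 7: enter (1,0), '/' deflects up->right, move right to (1,1)
Step 8: enter (1,1), '.' pass, move right to (1,2)
Step 9: enter (1,2), '.' pass, move right to (1,3)
Step 10: enter (1,3), '.' pass, move right to (1,4)
Step 11: enter (1,4), '.' pass, move right to (1,5)
Step 12: enter (1,5), '\' deflects right->down, move down to (2,5)
Step 13: enter (2,5), '\' deflects down->right, move right to (2,6)
Step 14: enter (2,6), '\' deflects right->down, move down to (3,6)
Step 15: enter (3,6), '.' pass, move down to (4,6)
Step 16: enter (4,6), '.' pass, move down to (5,6)
Step 17: enter (5,6), '.' pass, move down to (6,6)
Step 18: enter (6,6), '.' pass, move down to (7,6)
Step 19: enter (7,6), '\' deflects down->right, move right to (7,7)
Step 20: enter (7,7), '.' pass, move right to (7,8)
Step 21: enter (7,8), '.' pass, move right to (7,9)
Step 22: at (7,9) — EXIT via right edge, pos 7
Distinct cells visited: 21 (path length 21)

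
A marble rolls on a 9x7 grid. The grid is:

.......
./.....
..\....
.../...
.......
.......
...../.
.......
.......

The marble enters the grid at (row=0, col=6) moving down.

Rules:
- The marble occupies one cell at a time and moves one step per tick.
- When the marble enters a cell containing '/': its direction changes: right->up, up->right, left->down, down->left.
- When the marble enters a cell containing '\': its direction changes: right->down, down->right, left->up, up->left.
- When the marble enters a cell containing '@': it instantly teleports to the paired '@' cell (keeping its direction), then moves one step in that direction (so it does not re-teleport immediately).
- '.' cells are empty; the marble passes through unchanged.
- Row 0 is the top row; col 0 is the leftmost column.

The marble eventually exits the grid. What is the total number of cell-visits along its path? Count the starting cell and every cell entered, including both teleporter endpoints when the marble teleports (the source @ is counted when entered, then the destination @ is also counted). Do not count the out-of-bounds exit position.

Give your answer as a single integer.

Answer: 9

Derivation:
Step 1: enter (0,6), '.' pass, move down to (1,6)
Step 2: enter (1,6), '.' pass, move down to (2,6)
Step 3: enter (2,6), '.' pass, move down to (3,6)
Step 4: enter (3,6), '.' pass, move down to (4,6)
Step 5: enter (4,6), '.' pass, move down to (5,6)
Step 6: enter (5,6), '.' pass, move down to (6,6)
Step 7: enter (6,6), '.' pass, move down to (7,6)
Step 8: enter (7,6), '.' pass, move down to (8,6)
Step 9: enter (8,6), '.' pass, move down to (9,6)
Step 10: at (9,6) — EXIT via bottom edge, pos 6
Path length (cell visits): 9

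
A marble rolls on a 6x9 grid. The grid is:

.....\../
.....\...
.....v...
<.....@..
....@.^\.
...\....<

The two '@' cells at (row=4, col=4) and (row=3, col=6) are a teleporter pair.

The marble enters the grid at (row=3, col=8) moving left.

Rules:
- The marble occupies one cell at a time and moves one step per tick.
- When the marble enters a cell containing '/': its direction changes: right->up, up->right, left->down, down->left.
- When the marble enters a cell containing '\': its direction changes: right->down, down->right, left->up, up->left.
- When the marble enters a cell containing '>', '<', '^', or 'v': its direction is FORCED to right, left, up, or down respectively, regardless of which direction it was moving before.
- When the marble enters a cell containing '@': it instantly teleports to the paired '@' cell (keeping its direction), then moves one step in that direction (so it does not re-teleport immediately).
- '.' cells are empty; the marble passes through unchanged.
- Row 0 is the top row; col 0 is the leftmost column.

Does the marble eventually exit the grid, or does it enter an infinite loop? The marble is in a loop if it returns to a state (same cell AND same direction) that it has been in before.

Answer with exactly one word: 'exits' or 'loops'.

Answer: exits

Derivation:
Step 1: enter (3,8), '.' pass, move left to (3,7)
Step 2: enter (3,7), '.' pass, move left to (3,6)
Step 3: enter (3,6), '@' teleport (3,6)->(4,4), also enter (4,4), move left to (4,3)
Step 4: enter (4,3), '.' pass, move left to (4,2)
Step 5: enter (4,2), '.' pass, move left to (4,1)
Step 6: enter (4,1), '.' pass, move left to (4,0)
Step 7: enter (4,0), '.' pass, move left to (4,-1)
Step 8: at (4,-1) — EXIT via left edge, pos 4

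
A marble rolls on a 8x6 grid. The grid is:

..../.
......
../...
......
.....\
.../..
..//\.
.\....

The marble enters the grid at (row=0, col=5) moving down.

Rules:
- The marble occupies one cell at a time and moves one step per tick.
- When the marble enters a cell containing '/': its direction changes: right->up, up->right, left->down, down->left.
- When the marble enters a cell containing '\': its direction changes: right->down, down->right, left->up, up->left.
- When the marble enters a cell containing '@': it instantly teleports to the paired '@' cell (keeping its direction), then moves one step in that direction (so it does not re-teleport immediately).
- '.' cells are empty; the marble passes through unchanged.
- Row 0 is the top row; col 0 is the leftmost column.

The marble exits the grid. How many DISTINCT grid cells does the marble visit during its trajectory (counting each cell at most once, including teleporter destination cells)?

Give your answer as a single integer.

Step 1: enter (0,5), '.' pass, move down to (1,5)
Step 2: enter (1,5), '.' pass, move down to (2,5)
Step 3: enter (2,5), '.' pass, move down to (3,5)
Step 4: enter (3,5), '.' pass, move down to (4,5)
Step 5: enter (4,5), '\' deflects down->right, move right to (4,6)
Step 6: at (4,6) — EXIT via right edge, pos 4
Distinct cells visited: 5 (path length 5)

Answer: 5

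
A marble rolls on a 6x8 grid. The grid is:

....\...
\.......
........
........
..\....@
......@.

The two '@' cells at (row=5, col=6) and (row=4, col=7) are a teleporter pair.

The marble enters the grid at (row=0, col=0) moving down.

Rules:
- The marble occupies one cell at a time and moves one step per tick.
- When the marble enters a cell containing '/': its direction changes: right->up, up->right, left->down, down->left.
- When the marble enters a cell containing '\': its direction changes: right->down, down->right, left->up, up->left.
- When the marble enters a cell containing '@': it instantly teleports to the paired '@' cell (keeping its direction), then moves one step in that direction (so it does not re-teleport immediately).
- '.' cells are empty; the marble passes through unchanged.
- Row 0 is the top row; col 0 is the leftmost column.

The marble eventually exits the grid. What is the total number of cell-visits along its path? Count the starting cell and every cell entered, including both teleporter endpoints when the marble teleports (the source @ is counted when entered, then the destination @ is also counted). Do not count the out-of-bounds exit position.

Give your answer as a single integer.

Answer: 9

Derivation:
Step 1: enter (0,0), '.' pass, move down to (1,0)
Step 2: enter (1,0), '\' deflects down->right, move right to (1,1)
Step 3: enter (1,1), '.' pass, move right to (1,2)
Step 4: enter (1,2), '.' pass, move right to (1,3)
Step 5: enter (1,3), '.' pass, move right to (1,4)
Step 6: enter (1,4), '.' pass, move right to (1,5)
Step 7: enter (1,5), '.' pass, move right to (1,6)
Step 8: enter (1,6), '.' pass, move right to (1,7)
Step 9: enter (1,7), '.' pass, move right to (1,8)
Step 10: at (1,8) — EXIT via right edge, pos 1
Path length (cell visits): 9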